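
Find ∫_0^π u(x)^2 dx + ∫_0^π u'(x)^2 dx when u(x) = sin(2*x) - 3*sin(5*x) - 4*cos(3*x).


||u||_{H^1(0,π)}^2 = 64 + 399*π/2

u'(x) = 12*sin(3*x) + 2*cos(2*x) - 15*cos(5*x).
Expand u² and (u')² and integrate term by term on (0, π), using: for integers n ≥ 1, ∫_0^π sin²(nx) dx = ∫_0^π cos²(nx) dx = π/2; for n ≠ n', ∫_0^π sin(nx)sin(n'x) dx = ∫_0^π cos(nx)cos(n'x) dx = 0; and by product-to-sum, ∫_0^π sin(nx)cos(n'x) dx = ½∫_0^π [sin((n+n')x) + sin((n−n')x)] dx, which is 0 when n+n' is even and 2n/(n²−n'²) when n+n' is odd (it need not vanish on (0, π)).
  u² squared terms: (-4)²·∫cos(3x)² dx = 16·π/2 = 8*π;  (-3)²·∫sin(5x)² dx = 9·π/2 = 9*π/2;  (1)²·∫sin(2x)² dx = 1·π/2 = π/2.
  u² cross terms: 2·(-4)·(-3)·∫cos(3x)·sin(5x) dx = 24·(0) = 0;  2·(-4)·(1)·∫cos(3x)·sin(2x) dx = -8·(-4/5) = 32/5;  2·(-3)·(1)·∫sin(5x)·sin(2x) dx = -6·(0) = 0.
  So ∫_0^π u² dx = 8*π + 9*π/2 + π/2 + 0 + 32/5 + 0 = 32/5 + 13*π.
  (u')² squared terms: (-15)²·∫cos(5x)² dx = 225·π/2 = 225*π/2;  (2)²·∫cos(2x)² dx = 4·π/2 = 2*π;  (12)²·∫sin(3x)² dx = 144·π/2 = 72*π.
  (u')² cross terms: 2·(-15)·(2)·∫cos(5x)·cos(2x) dx = -60·(0) = 0;  2·(-15)·(12)·∫cos(5x)·sin(3x) dx = -360·(0) = 0;  2·(2)·(12)·∫cos(2x)·sin(3x) dx = 48·(6/5) = 288/5.
  So ∫_0^π (u')² dx = 225*π/2 + 2*π + 72*π + 0 + 0 + 288/5 = 288/5 + 373*π/2.
||u||_{H^1}^2 = (32/5 + 13*π) + (288/5 + 373*π/2) = 64 + 399*π/2.


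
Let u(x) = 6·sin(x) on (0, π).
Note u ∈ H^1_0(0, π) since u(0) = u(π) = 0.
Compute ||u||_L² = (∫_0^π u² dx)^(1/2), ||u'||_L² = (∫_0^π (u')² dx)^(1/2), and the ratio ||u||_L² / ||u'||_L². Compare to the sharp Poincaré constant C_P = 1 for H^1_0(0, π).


||u||_L² / ||u'||_L² = 1 = C_P.

u(x) = 6·sin(x), so u'(x) = 6*cos(x).
Writing u(x) = A·sin(kπx/L) with A = 6 and k = 1, use ∫_0^L sin²(kπx/L) dx = L/2 and ∫_0^L cos²(kπx/L) dx = L/2.
u² = 36·sin²(x) and (u')² = 36·cos²(x), and each of sin², cos² integrates to L/2 = π/2 over (0, π).
∫_0^π u² dx = 18*π, so ||u||_L² = 3*sqrt(2)*sqrt(π).
∫_0^π (u')² dx = 18*π, so ||u'||_L² = 3*sqrt(2)*sqrt(π).
Ratio ||u||_L² / ||u'||_L² = 1.
Sharp Poincaré constant on H^1_0(0, π) is C_P = L/π = 1, achieved by sin(x).
This is the k = 1 eigenfunction (up to amplitude), so the ratio equals the sharp Poincaré constant exactly.


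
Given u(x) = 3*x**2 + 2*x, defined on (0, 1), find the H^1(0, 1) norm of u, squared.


||u||_{H^1}^2 = 512/15

The H^1 norm (squared) on an interval (0, L) is
  ||u||_{H^1}^2 = ∫_0^L u(x)^2 dx + ∫_0^L u'(x)^2 dx.
Compute u'(x) = 6*x + 2.
Then u(x)^2 = 9*x**4 + 12*x**3 + 4*x**2 and u'(x)^2 = 36*x**2 + 24*x + 4.
Integrate each monomial from 0 to 1 using ∫_0^1 c·x^n dx = c·1^(n+1)/(n+1):
  ∫_0^1 u(x)^2 dx = ∫_0^1 (9*x^4 + 12*x^3 + 4*x^2) dx. Term by term:
    ∫_0^1 9*x^4 dx = 9/5;  ∫_0^1 12*x^3 dx = 3;  ∫_0^1 4*x^2 dx = 4/3.
  Sum: 9/5 + 3 + 4/3 = 92/15.
  ∫_0^1 u'(x)^2 dx = ∫_0^1 (36*x^2 + 24*x + 4) dx. Term by term:
    ∫_0^1 36*x^2 dx = 12;  ∫_0^1 24*x dx = 12;  ∫_0^1 4 dx = 4.
  Sum: 12 + 12 + 4 = 28.
Adding: ||u||_{H^1}^2 = 92/15 + 28 = 512/15.


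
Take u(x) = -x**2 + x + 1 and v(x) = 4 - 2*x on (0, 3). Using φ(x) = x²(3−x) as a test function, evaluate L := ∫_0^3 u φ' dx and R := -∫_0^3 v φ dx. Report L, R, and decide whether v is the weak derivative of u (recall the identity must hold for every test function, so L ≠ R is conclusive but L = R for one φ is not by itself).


LHS = 351/20, RHS = -27/10. No, v is not the weak derivative of u.

u(x) = -x**2 + x + 1, classical derivative u'(x) = 1 - 2*x.
φ(x) = x²(3−x), so φ'(x) = 3*x*(2 - x).
Note φ(0) = φ(3) = 0, so the boundary term u·φ vanishes.
LHS = ∫_0^3 u(x) φ'(x) dx = ∫_0^3 (3*x^4 - 9*x^3 + 3*x^2 + 6*x) dx. Term by term:
  ∫_0^3 3*x^4 dx = 729/5;  ∫_0^3 -9*x^3 dx = -729/4;  ∫_0^3 3*x^2 dx = 27;
  ∫_0^3 6*x dx = 27.
Sum: 729/5 − 729/4 + 27 + 27 = 351/20.
So LHS = 351/20.
∫_0^3 v(x) φ(x) dx = ∫_0^3 (2*x^4 - 10*x^3 + 12*x^2) dx. Term by term:
  ∫_0^3 2*x^4 dx = 486/5;  ∫_0^3 -10*x^3 dx = -405/2;  ∫_0^3 12*x^2 dx = 108.
Sum: 486/5 − 405/2 + 108 = 27/10.
So RHS = -∫_0^3 v(x) φ(x) dx = -27/10.
LHS − RHS = 81/4 ≠ 0, so the identity fails.
(For a valid weak derivative the identity must hold for EVERY test function, in particular this one. The failure shows v is NOT the weak derivative of u.)
Correct weak derivative would be u'(x) = 1 - 2*x.


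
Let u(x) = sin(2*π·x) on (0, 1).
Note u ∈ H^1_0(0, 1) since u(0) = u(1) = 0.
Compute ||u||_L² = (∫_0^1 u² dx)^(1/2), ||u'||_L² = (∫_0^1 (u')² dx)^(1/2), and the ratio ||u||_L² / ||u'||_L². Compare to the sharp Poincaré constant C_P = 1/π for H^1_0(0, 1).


||u||_L² / ||u'||_L² = 1/(2*π) < C_P = 1/π.

u(x) = sin(2*π·x), so u'(x) = 2*π*cos(2*π*x).
Writing u(x) = A·sin(kπx/L) with A = 1 and k = 2, use ∫_0^L sin²(kπx/L) dx = L/2 and ∫_0^L cos²(kπx/L) dx = L/2.
u² = 1·sin²(2*π·x) and (u')² = 4*π^2·cos²(2*π·x), and each of sin², cos² integrates to L/2 = 1/2 over (0, 1).
∫_0^1 u² dx = 1/2, so ||u||_L² = sqrt(2)/2.
∫_0^1 (u')² dx = 2*π^2, so ||u'||_L² = sqrt(2)*π.
Ratio ||u||_L² / ||u'||_L² = 1/(2*π).
Sharp Poincaré constant on H^1_0(0, 1) is C_P = L/π = 1/π, achieved by sin(π·x).
This is the k = 2 harmonic; the ratio L/(kπ) is strictly less than C_P = L/π, consistent with the sharp inequality ||u||_L² ≤ C_P ||u'||_L².


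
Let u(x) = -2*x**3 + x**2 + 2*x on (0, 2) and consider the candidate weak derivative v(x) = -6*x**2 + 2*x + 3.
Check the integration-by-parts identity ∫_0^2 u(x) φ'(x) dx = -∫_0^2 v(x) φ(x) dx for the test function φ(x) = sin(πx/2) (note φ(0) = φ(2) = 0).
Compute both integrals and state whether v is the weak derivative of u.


LHS = -192/π^3 + 32/π, RHS = -192/π^3 + 28/π. No, v is not the weak derivative of u.

u(x) = -2*x**3 + x**2 + 2*x, classical derivative u'(x) = -6*x**2 + 2*x + 2.
φ(x) = sin(πx/2), so φ'(x) = π*cos(π*x/2)/2.
Note φ(0) = φ(2) = 0, so the boundary term u·φ vanishes.
LHS = ∫_0^2 u(x) φ'(x) dx = ∫_0^2 (-π*x^3*cos(π*x/2) + π*x^2*cos(π*x/2)/2 + π*x*cos(π*x/2)) dx. Term by term:
  ∫_0^2 π*x*cos(π*x/2) dx = -8/π;  ∫_0^2 π*x^2*cos(π*x/2)/2 dx = -8/π;  ∫_0^2 -π*x^3*cos(π*x/2) dx = -192/π^3 + 48/π.
Sum: -8/π − 8/π + -192/π^3 + 48/π = -192/π^3 + 32/π.
So LHS = -192/π^3 + 32/π.
∫_0^2 v(x) φ(x) dx = ∫_0^2 (-6*x^2*sin(π*x/2) + 2*x*sin(π*x/2) + 3*sin(π*x/2)) dx. Term by term:
  ∫_0^2 3*sin(π*x/2) dx = 12/π;  ∫_0^2 -6*x^2*sin(π*x/2) dx = -48/π + 192/π^3;  ∫_0^2 2*x*sin(π*x/2) dx = 8/π.
Sum: 12/π + -48/π + 192/π^3 + 8/π = -28/π + 192/π^3.
So RHS = -∫_0^2 v(x) φ(x) dx = -192/π^3 + 28/π.
LHS − RHS = 4/π ≠ 0, so the identity fails.
(For a valid weak derivative the identity must hold for EVERY test function, in particular this one. The failure shows v is NOT the weak derivative of u.)
Correct weak derivative would be u'(x) = -6*x**2 + 2*x + 2.


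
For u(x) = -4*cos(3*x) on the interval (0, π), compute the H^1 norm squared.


||u||_{H^1(0,π)}^2 = 80*π

u'(x) = 12*sin(3*x).
Expand u² and (u')² and integrate term by term on (0, π), using: for integers n ≥ 1, ∫_0^π sin²(nx) dx = ∫_0^π cos²(nx) dx = π/2; for n ≠ n', ∫_0^π sin(nx)sin(n'x) dx = ∫_0^π cos(nx)cos(n'x) dx = 0; and by product-to-sum, ∫_0^π sin(nx)cos(n'x) dx = ½∫_0^π [sin((n+n')x) + sin((n−n')x)] dx, which is 0 when n+n' is even and 2n/(n²−n'²) when n+n' is odd (it need not vanish on (0, π)).
  u² squared terms: (-4)²·∫cos(3x)² dx = 16·π/2 = 8*π.
  So ∫_0^π u² dx = 8*π.
  (u')² squared terms: (12)²·∫sin(3x)² dx = 144·π/2 = 72*π.
  So ∫_0^π (u')² dx = 72*π.
||u||_{H^1}^2 = (8*π) + (72*π) = 80*π.


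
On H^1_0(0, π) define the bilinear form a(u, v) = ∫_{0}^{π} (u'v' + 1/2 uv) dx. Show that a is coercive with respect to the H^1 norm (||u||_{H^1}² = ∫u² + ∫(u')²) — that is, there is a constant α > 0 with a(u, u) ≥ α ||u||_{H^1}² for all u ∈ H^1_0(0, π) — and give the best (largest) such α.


α = 3/4

Coercivity of a(·,·) on H^1_0(0, π) means a(u, u) ≥ α ||u||_{H^1}² for every u ∈ H^1_0.
The interval has length L = π, and Poincaré/coercivity depend only on L. Here a(u, u) = ∫(u')² + (1/2)·∫u².
Here 0 < c = 1/2 < 1. The condition a(u,u) ≥ α||u||_{H^1}² reads (1−α)∫(u')² ≥ (α−c)∫u². Any admissible α is ≤ 1 (rapidly oscillating u have ∫u²/∫(u')² → 0), and α = 1 would force 0 ≥ (1−c)∫u², impossible since c < 1; so 1−α > 0. By the sharp Poincaré inequality on H^1_0 of an interval of length L, ∫(u')² ≥ (π/L)²∫u² with equality for the first sine mode sin(π(x−x₀)/L) (x₀ the left endpoint), so the inequality holds for all u iff (1−α)(π/L)² ≥ α − c, i.e. α ≤ ((π/L)² + c)/((π/L)² + 1) = (1 + c(L/π)²)/(1 + (L/π)²). With (π/L)² = 1 and c = 1/2, the largest admissible constant is α = ((π/L)² + c)/((π/L)² + 1).
Simplifying, α = 3/4.


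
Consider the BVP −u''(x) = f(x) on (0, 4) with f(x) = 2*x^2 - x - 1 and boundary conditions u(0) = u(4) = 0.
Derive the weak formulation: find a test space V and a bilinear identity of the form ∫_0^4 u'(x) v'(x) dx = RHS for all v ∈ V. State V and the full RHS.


V = H^1_0(0, 4) (so v(0) = v(4) = 0); weak form: ∫_0^4 u'v' dx = ∫_0^4 (2*x^2 - x - 1) v dx for all v ∈ V.

Multiply both sides by a test function v and integrate from 0 to 4:
  ∫_0^4 −u''(x) v(x) dx = ∫_0^4 f(x) v(x) dx.
Integrate the LHS by parts once:
  ∫_0^4 −u'' v dx = −[u'(x) v(x)]_0^4 + ∫_0^4 u'(x) v'(x) dx.
Thus ∫_0^4 u'(x) v'(x) dx = ∫_0^4 f(x) v(x) dx + [u'(x) v(x)]_0^4.
Choose V so that boundary terms are either known or forced to vanish.
u is Dirichlet: u(0) = u(4) = 0. Let V = H^1_0(0, 4); then v(0) = v(4) = 0, and [u' v]_0^4 = 0.
Weak formulation: find u (satisfying any essential BC) such that ∫_0^4 u'(x) v'(x) dx = ∫_0^4 f v dx for all v ∈ V.
Substituting f(x) = 2*x^2 - x - 1, the right-hand side is ∫_0^4 (2*x^2 - x - 1) v dx.


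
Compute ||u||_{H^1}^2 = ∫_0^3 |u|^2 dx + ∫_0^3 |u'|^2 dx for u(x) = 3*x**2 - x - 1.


||u||_{H^1}^2 = 5559/10

The H^1 norm (squared) on an interval (0, L) is
  ||u||_{H^1}^2 = ∫_0^L u(x)^2 dx + ∫_0^L u'(x)^2 dx.
Compute u'(x) = 6*x - 1.
Then u(x)^2 = 9*x**4 - 6*x**3 - 5*x**2 + 2*x + 1 and u'(x)^2 = 36*x**2 - 12*x + 1.
Integrate each monomial from 0 to 3 using ∫_0^3 c·x^n dx = c·3^(n+1)/(n+1):
  ∫_0^3 u(x)^2 dx = ∫_0^3 (9*x^4 - 6*x^3 - 5*x^2 + 2*x + 1) dx. Term by term:
    ∫_0^3 9*x^4 dx = 2187/5;  ∫_0^3 -6*x^3 dx = -243/2;  ∫_0^3 -5*x^2 dx = -45;
    ∫_0^3 2*x dx = 9;  ∫_0^3 1 dx = 3.
  Sum: 2187/5 − 243/2 − 45 + 9 + 3 = 2829/10.
  ∫_0^3 u'(x)^2 dx = ∫_0^3 (36*x^2 - 12*x + 1) dx. Term by term:
    ∫_0^3 36*x^2 dx = 324;  ∫_0^3 -12*x dx = -54;  ∫_0^3 1 dx = 3.
  Sum: 324 − 54 + 3 = 273.
Adding: ||u||_{H^1}^2 = 2829/10 + 273 = 5559/10.


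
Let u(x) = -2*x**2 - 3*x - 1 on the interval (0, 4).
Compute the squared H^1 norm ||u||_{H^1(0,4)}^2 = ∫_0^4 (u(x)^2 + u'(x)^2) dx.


||u||_{H^1}^2 = 37288/15

The H^1 norm (squared) on an interval (0, L) is
  ||u||_{H^1}^2 = ∫_0^L u(x)^2 dx + ∫_0^L u'(x)^2 dx.
Compute u'(x) = -4*x - 3.
Then u(x)^2 = 4*x**4 + 12*x**3 + 13*x**2 + 6*x + 1 and u'(x)^2 = 16*x**2 + 24*x + 9.
Integrate each monomial from 0 to 4 using ∫_0^4 c·x^n dx = c·4^(n+1)/(n+1):
  ∫_0^4 u(x)^2 dx = ∫_0^4 (4*x^4 + 12*x^3 + 13*x^2 + 6*x + 1) dx. Term by term:
    ∫_0^4 4*x^4 dx = 4096/5;  ∫_0^4 12*x^3 dx = 768;  ∫_0^4 13*x^2 dx = 832/3;
    ∫_0^4 6*x dx = 48;  ∫_0^4 1 dx = 4.
  Sum: 4096/5 + 768 + 832/3 + 48 + 4 = 28748/15.
  ∫_0^4 u'(x)^2 dx = ∫_0^4 (16*x^2 + 24*x + 9) dx. Term by term:
    ∫_0^4 16*x^2 dx = 1024/3;  ∫_0^4 24*x dx = 192;  ∫_0^4 9 dx = 36.
  Sum: 1024/3 + 192 + 36 = 1708/3.
Adding: ||u||_{H^1}^2 = 28748/15 + 1708/3 = 37288/15.


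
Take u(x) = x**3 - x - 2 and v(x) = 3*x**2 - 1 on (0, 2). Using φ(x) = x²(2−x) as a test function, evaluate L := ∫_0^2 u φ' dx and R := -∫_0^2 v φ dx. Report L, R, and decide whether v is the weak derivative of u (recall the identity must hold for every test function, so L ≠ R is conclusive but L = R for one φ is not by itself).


LHS = -76/15, RHS = -76/15. Yes, v = u' weakly.

u(x) = x**3 - x - 2, classical derivative u'(x) = 3*x**2 - 1.
φ(x) = x²(2−x), so φ'(x) = x*(4 - 3*x).
Note φ(0) = φ(2) = 0, so the boundary term u·φ vanishes.
LHS = ∫_0^2 u(x) φ'(x) dx = ∫_0^2 (-3*x^5 + 4*x^4 + 3*x^3 + 2*x^2 - 8*x) dx. Term by term:
  ∫_0^2 -3*x^5 dx = -32;  ∫_0^2 4*x^4 dx = 128/5;  ∫_0^2 3*x^3 dx = 12;
  ∫_0^2 2*x^2 dx = 16/3;  ∫_0^2 -8*x dx = -16.
Sum: -32 + 128/5 + 12 + 16/3 − 16 = -76/15.
So LHS = -76/15.
∫_0^2 v(x) φ(x) dx = ∫_0^2 (-3*x^5 + 6*x^4 + x^3 - 2*x^2) dx. Term by term:
  ∫_0^2 -3*x^5 dx = -32;  ∫_0^2 6*x^4 dx = 192/5;  ∫_0^2 x^3 dx = 4;
  ∫_0^2 -2*x^2 dx = -16/3.
Sum: -32 + 192/5 + 4 − 16/3 = 76/15.
So RHS = -∫_0^2 v(x) φ(x) dx = -76/15.
LHS = RHS, so the identity holds for this test φ.
Moreover u is smooth here and v(x) = u'(x) = 3*x**2 - 1 pointwise, so the identity holds for every test function. Hence v is the weak derivative of u.


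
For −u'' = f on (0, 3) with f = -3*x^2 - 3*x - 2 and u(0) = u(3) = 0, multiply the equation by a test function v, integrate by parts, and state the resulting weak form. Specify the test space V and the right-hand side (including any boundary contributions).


V = H^1_0(0, 3) (so v(0) = v(3) = 0); weak form: ∫_0^3 u'v' dx = ∫_0^3 (-3*x^2 - 3*x - 2) v dx for all v ∈ V.

Multiply both sides by a test function v and integrate from 0 to 3:
  ∫_0^3 −u''(x) v(x) dx = ∫_0^3 f(x) v(x) dx.
Integrate the LHS by parts once:
  ∫_0^3 −u'' v dx = −[u'(x) v(x)]_0^3 + ∫_0^3 u'(x) v'(x) dx.
Thus ∫_0^3 u'(x) v'(x) dx = ∫_0^3 f(x) v(x) dx + [u'(x) v(x)]_0^3.
Choose V so that boundary terms are either known or forced to vanish.
u is Dirichlet: u(0) = u(3) = 0. Let V = H^1_0(0, 3); then v(0) = v(3) = 0, and [u' v]_0^3 = 0.
Weak formulation: find u (satisfying any essential BC) such that ∫_0^3 u'(x) v'(x) dx = ∫_0^3 f v dx for all v ∈ V.
Substituting f(x) = -3*x^2 - 3*x - 2, the right-hand side is ∫_0^3 (-3*x^2 - 3*x - 2) v dx.


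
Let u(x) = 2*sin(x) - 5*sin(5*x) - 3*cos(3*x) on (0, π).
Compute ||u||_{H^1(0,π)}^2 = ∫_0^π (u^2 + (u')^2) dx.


||u||_{H^1(0,π)}^2 = 374*π

u'(x) = 9*sin(3*x) + 2*cos(x) - 25*cos(5*x).
Expand u² and (u')² and integrate term by term on (0, π), using: for integers n ≥ 1, ∫_0^π sin²(nx) dx = ∫_0^π cos²(nx) dx = π/2; for n ≠ n', ∫_0^π sin(nx)sin(n'x) dx = ∫_0^π cos(nx)cos(n'x) dx = 0; and by product-to-sum, ∫_0^π sin(nx)cos(n'x) dx = ½∫_0^π [sin((n+n')x) + sin((n−n')x)] dx, which is 0 when n+n' is even and 2n/(n²−n'²) when n+n' is odd (it need not vanish on (0, π)).
  u² squared terms: (-5)²·∫sin(5x)² dx = 25·π/2 = 25*π/2;  (-3)²·∫cos(3x)² dx = 9·π/2 = 9*π/2;  (2)²·∫sin(x)² dx = 4·π/2 = 2*π.
  u² cross terms: 2·(-5)·(-3)·∫sin(5x)·cos(3x) dx = 30·(0) = 0;  2·(-5)·(2)·∫sin(5x)·sin(x) dx = -20·(0) = 0;  2·(-3)·(2)·∫cos(3x)·sin(x) dx = -12·(0) = 0.
  So ∫_0^π u² dx = 25*π/2 + 9*π/2 + 2*π + 0 + 0 + 0 = 19*π.
  (u')² squared terms: (-25)²·∫cos(5x)² dx = 625·π/2 = 625*π/2;  (2)²·∫cos(x)² dx = 4·π/2 = 2*π;  (9)²·∫sin(3x)² dx = 81·π/2 = 81*π/2.
  (u')² cross terms: 2·(-25)·(2)·∫cos(5x)·cos(x) dx = -100·(0) = 0;  2·(-25)·(9)·∫cos(5x)·sin(3x) dx = -450·(0) = 0;  2·(2)·(9)·∫cos(x)·sin(3x) dx = 36·(0) = 0.
  So ∫_0^π (u')² dx = 625*π/2 + 2*π + 81*π/2 + 0 + 0 + 0 = 355*π.
||u||_{H^1}^2 = (19*π) + (355*π) = 374*π.


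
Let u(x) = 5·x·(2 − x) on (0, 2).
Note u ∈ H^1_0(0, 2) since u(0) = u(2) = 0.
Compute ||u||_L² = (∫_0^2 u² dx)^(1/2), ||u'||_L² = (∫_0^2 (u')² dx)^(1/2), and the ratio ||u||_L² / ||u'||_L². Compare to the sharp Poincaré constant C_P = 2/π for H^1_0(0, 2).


||u||_L² / ||u'||_L² = sqrt(10)/5 < C_P = 2/π.

u(x) = 5·x·(2 − x), so u'(x) = 10 - 10*x.
u(x) = 5·x·(2 − x) vanishes at x = 0 and x = 2, so u ∈ H^1_0(0, 2). Differentiate via the product rule and integrate the resulting polynomials term by term.
  ∫_0^2 u² dx = ∫_0^2 (25*x^4 - 100*x^3 + 100*x^2) dx. Term by term:
    ∫_0^2 25*x^4 dx = 160;  ∫_0^2 -100*x^3 dx = -400;  ∫_0^2 100*x^2 dx = 800/3.
  Sum: 160 − 400 + 800/3 = 80/3.
  ∫_0^2 (u')² dx = ∫_0^2 (100*x^2 - 200*x + 100) dx. Term by term:
    ∫_0^2 100*x^2 dx = 800/3;  ∫_0^2 -200*x dx = -400;  ∫_0^2 100 dx = 200.
  Sum: 800/3 − 400 + 200 = 200/3.
∫_0^2 u² dx = 80/3, so ||u||_L² = 4*sqrt(15)/3.
∫_0^2 (u')² dx = 200/3, so ||u'||_L² = 10*sqrt(6)/3.
Ratio ||u||_L² / ||u'||_L² = sqrt(10)/5.
Sharp Poincaré constant on H^1_0(0, 2) is C_P = L/π = 2/π, achieved by sin(π/2·x).
A polynomial bump cannot attain the sharp Poincaré constant (only the first sine eigenfunction does), so the ratio is strictly less than C_P, consistent with ||u||_L² ≤ C_P ||u'||_L².


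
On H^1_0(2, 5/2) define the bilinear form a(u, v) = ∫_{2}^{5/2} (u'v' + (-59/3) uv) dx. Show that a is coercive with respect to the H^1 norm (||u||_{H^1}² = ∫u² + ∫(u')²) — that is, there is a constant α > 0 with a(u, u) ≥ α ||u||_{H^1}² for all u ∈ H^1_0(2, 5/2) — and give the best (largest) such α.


α = (-59 + 12*π^2)/(3*(1 + 4*π^2))

Coercivity of a(·,·) on H^1_0(2, 5/2) means a(u, u) ≥ α ||u||_{H^1}² for every u ∈ H^1_0.
The interval has length L = 1/2, and Poincaré/coercivity depend only on L. Here a(u, u) = ∫(u')² + (-59/3)·∫u².
Here c = -59/3 < 0 with |c| < (π/L)² = 4*π^2, so coercivity still holds. The condition a(u,u) ≥ α||u||_{H^1}² reads (1−α)∫(u')² ≥ (α−c)∫u². Any admissible α is ≤ 1 (rapidly oscillating u have ∫u²/∫(u')² → 0), and α = 1 would force 0 ≥ (1−c)∫u², impossible since c < 1; so 1−α > 0. By the sharp Poincaré inequality on H^1_0 of an interval of length L, ∫(u')² ≥ (π/L)²∫u² with equality for the first sine mode sin(π(x−x₀)/L) (x₀ the left endpoint), so the inequality holds for all u iff (1−α)(π/L)² ≥ α − c, i.e. α ≤ ((π/L)² + c)/((π/L)² + 1) = (1 + c(L/π)²)/(1 + (L/π)²). (Direct route, valid since c ≤ 0: Poincaré gives c∫u² ≥ c(L/π)²∫(u')², so a(u,u) ≥ (1 + c(L/π)²)∫(u')², while ||u||_{H^1}² ≤ (1 + (L/π)²)∫(u')²; dividing yields the same α.) With (π/L)² = 4*π^2 and c = -59/3, the largest admissible constant is α = ((π/L)² + c)/((π/L)² + 1).
Simplifying, α = (-59 + 12*π^2)/(3*(1 + 4*π^2)).


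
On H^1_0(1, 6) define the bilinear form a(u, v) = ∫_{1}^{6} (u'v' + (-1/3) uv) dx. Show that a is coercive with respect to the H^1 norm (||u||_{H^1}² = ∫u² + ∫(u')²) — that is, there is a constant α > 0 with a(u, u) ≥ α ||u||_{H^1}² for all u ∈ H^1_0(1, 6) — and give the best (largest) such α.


α = (-25/3 + π^2)/(π^2 + 25)

Coercivity of a(·,·) on H^1_0(1, 6) means a(u, u) ≥ α ||u||_{H^1}² for every u ∈ H^1_0.
The interval has length L = 5, and Poincaré/coercivity depend only on L. Here a(u, u) = ∫(u')² + (-1/3)·∫u².
Here c = -1/3 < 0 with |c| < (π/L)² = π^2/25, so coercivity still holds. The condition a(u,u) ≥ α||u||_{H^1}² reads (1−α)∫(u')² ≥ (α−c)∫u². Any admissible α is ≤ 1 (rapidly oscillating u have ∫u²/∫(u')² → 0), and α = 1 would force 0 ≥ (1−c)∫u², impossible since c < 1; so 1−α > 0. By the sharp Poincaré inequality on H^1_0 of an interval of length L, ∫(u')² ≥ (π/L)²∫u² with equality for the first sine mode sin(π(x−x₀)/L) (x₀ the left endpoint), so the inequality holds for all u iff (1−α)(π/L)² ≥ α − c, i.e. α ≤ ((π/L)² + c)/((π/L)² + 1) = (1 + c(L/π)²)/(1 + (L/π)²). (Direct route, valid since c ≤ 0: Poincaré gives c∫u² ≥ c(L/π)²∫(u')², so a(u,u) ≥ (1 + c(L/π)²)∫(u')², while ||u||_{H^1}² ≤ (1 + (L/π)²)∫(u')²; dividing yields the same α.) With (π/L)² = π^2/25 and c = -1/3, the largest admissible constant is α = ((π/L)² + c)/((π/L)² + 1).
Simplifying, α = (-25/3 + π^2)/(π^2 + 25).


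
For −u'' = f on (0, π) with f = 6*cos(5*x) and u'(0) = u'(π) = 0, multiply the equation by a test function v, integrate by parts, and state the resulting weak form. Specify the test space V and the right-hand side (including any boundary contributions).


V = H^1(0, π) (no boundary constraint on v; u is determined up to an additive constant); weak form: ∫_0^π u'v' dx = ∫_0^π (6*cos(5*x)) v dx for all v ∈ V.

Multiply both sides by a test function v and integrate from 0 to π:
  ∫_0^π −u''(x) v(x) dx = ∫_0^π f(x) v(x) dx.
Integrate the LHS by parts once:
  ∫_0^π −u'' v dx = −[u'(x) v(x)]_0^π + ∫_0^π u'(x) v'(x) dx.
Thus ∫_0^π u'(x) v'(x) dx = ∫_0^π f(x) v(x) dx + [u'(x) v(x)]_0^π.
Choose V so that boundary terms are either known or forced to vanish.
u has homogeneous Neumann: u'(0) = u'(π) = 0. So [u' v]_0^π = 0·v(π) − 0·v(0) = 0 for any v; take V = H^1(0, π).
Weak formulation: find u (satisfying any essential BC) such that ∫_0^π u'(x) v'(x) dx = ∫_0^π f v dx for all v ∈ V (homogeneous Neumann, so boundary terms vanish).
Substituting f(x) = 6*cos(5*x), the right-hand side is ∫_0^π (6*cos(5*x)) v dx.
Compatibility check (pure Neumann): taking v ≡ 1 ∈ V gives 0 = ∫_0^π f dx + (0) − (0), i.e. ∫_0^π f dx must equal u'(0) − u'(π) = 0. Indeed ∫_0^π (6*cos(5*x)) dx = 0, so the data are compatible. The solution is then unique only up to an additive constant (fix it e.g. by requiring ∫_0^π u dx = 0).


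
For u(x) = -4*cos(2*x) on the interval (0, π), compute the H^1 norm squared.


||u||_{H^1(0,π)}^2 = 40*π

u'(x) = 8*sin(2*x).
Expand u² and (u')² and integrate term by term on (0, π), using: for integers n ≥ 1, ∫_0^π sin²(nx) dx = ∫_0^π cos²(nx) dx = π/2; for n ≠ n', ∫_0^π sin(nx)sin(n'x) dx = ∫_0^π cos(nx)cos(n'x) dx = 0; and by product-to-sum, ∫_0^π sin(nx)cos(n'x) dx = ½∫_0^π [sin((n+n')x) + sin((n−n')x)] dx, which is 0 when n+n' is even and 2n/(n²−n'²) when n+n' is odd (it need not vanish on (0, π)).
  u² squared terms: (-4)²·∫cos(2x)² dx = 16·π/2 = 8*π.
  So ∫_0^π u² dx = 8*π.
  (u')² squared terms: (8)²·∫sin(2x)² dx = 64·π/2 = 32*π.
  So ∫_0^π (u')² dx = 32*π.
||u||_{H^1}^2 = (8*π) + (32*π) = 40*π.


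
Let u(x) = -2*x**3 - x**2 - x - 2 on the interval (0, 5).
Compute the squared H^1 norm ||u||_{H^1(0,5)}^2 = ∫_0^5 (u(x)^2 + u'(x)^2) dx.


||u||_{H^1}^2 = 3653875/42

The H^1 norm (squared) on an interval (0, L) is
  ||u||_{H^1}^2 = ∫_0^L u(x)^2 dx + ∫_0^L u'(x)^2 dx.
Compute u'(x) = -6*x**2 - 2*x - 1.
Then u(x)^2 = 4*x**6 + 4*x**5 + 5*x**4 + 10*x**3 + 5*x**2 + 4*x + 4 and u'(x)^2 = 36*x**4 + 24*x**3 + 16*x**2 + 4*x + 1.
Integrate each monomial from 0 to 5 using ∫_0^5 c·x^n dx = c·5^(n+1)/(n+1):
  ∫_0^5 u(x)^2 dx = ∫_0^5 (4*x^6 + 4*x^5 + 5*x^4 + 10*x^3 + 5*x^2 + 4*x + 4) dx. Term by term:
    ∫_0^5 4*x^6 dx = 312500/7;  ∫_0^5 4*x^5 dx = 31250/3;  ∫_0^5 5*x^4 dx = 3125;
    ∫_0^5 10*x^3 dx = 3125/2;  ∫_0^5 5*x^2 dx = 625/3;  ∫_0^5 4*x dx = 50;
    ∫_0^5 4 dx = 20.
  Sum: 312500/7 + 31250/3 + 3125 + 3125/2 + 625/3 + 50 + 20 = 840355/14.
  ∫_0^5 u'(x)^2 dx = ∫_0^5 (36*x^4 + 24*x^3 + 16*x^2 + 4*x + 1) dx. Term by term:
    ∫_0^5 36*x^4 dx = 22500;  ∫_0^5 24*x^3 dx = 3750;  ∫_0^5 16*x^2 dx = 2000/3;
    ∫_0^5 4*x dx = 50;  ∫_0^5 1 dx = 5.
  Sum: 22500 + 3750 + 2000/3 + 50 + 5 = 80915/3.
Adding: ||u||_{H^1}^2 = 840355/14 + 80915/3 = 3653875/42.


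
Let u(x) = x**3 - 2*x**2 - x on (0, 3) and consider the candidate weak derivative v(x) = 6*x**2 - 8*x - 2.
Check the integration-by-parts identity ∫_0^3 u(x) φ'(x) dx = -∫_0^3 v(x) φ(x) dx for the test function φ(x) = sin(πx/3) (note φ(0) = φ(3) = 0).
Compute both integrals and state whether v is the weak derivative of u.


LHS = -39/π + 324/π^3, RHS = -78/π + 648/π^3. No, v is not the weak derivative of u.

u(x) = x**3 - 2*x**2 - x, classical derivative u'(x) = 3*x**2 - 4*x - 1.
φ(x) = sin(πx/3), so φ'(x) = π*cos(π*x/3)/3.
Note φ(0) = φ(3) = 0, so the boundary term u·φ vanishes.
LHS = ∫_0^3 u(x) φ'(x) dx = ∫_0^3 (π*x^3*cos(π*x/3)/3 - 2*π*x^2*cos(π*x/3)/3 - π*x*cos(π*x/3)/3) dx. Term by term:
  ∫_0^3 -2*π*x^2*cos(π*x/3)/3 dx = 36/π;  ∫_0^3 -π*x*cos(π*x/3)/3 dx = 6/π;  ∫_0^3 π*x^3*cos(π*x/3)/3 dx = -81/π + 324/π^3.
Sum: 36/π + 6/π + -81/π + 324/π^3 = -39/π + 324/π^3.
So LHS = -39/π + 324/π^3.
∫_0^3 v(x) φ(x) dx = ∫_0^3 (6*x^2*sin(π*x/3) - 8*x*sin(π*x/3) - 2*sin(π*x/3)) dx. Term by term:
  ∫_0^3 -2*sin(π*x/3) dx = -12/π;  ∫_0^3 -8*x*sin(π*x/3) dx = -72/π;  ∫_0^3 6*x^2*sin(π*x/3) dx = -648/π^3 + 162/π.
Sum: -12/π − 72/π + -648/π^3 + 162/π = -648/π^3 + 78/π.
So RHS = -∫_0^3 v(x) φ(x) dx = -78/π + 648/π^3.
LHS − RHS = -324/π^3 + 39/π ≠ 0, so the identity fails.
(For a valid weak derivative the identity must hold for EVERY test function, in particular this one. The failure shows v is NOT the weak derivative of u.)
Correct weak derivative would be u'(x) = 3*x**2 - 4*x - 1.


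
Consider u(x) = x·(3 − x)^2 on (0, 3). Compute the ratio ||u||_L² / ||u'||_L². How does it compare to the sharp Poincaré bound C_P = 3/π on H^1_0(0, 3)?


||u||_L² / ||u'||_L² = 3*sqrt(14)/14 < C_P = 3/π.

u(x) = x·(3 − x)^2, so u'(x) = 3*(x - 3)*(x - 1).
u(x) = x·(3 − x)^2 vanishes at x = 0 and x = 3, so u ∈ H^1_0(0, 3). Differentiate via the product rule and integrate the resulting polynomials term by term.
  ∫_0^3 u² dx = ∫_0^3 (x^6 - 12*x^5 + 54*x^4 - 108*x^3 + 81*x^2) dx. Term by term:
    ∫_0^3 x^6 dx = 2187/7;  ∫_0^3 -12*x^5 dx = -1458;  ∫_0^3 54*x^4 dx = 13122/5;
    ∫_0^3 -108*x^3 dx = -2187;  ∫_0^3 81*x^2 dx = 729.
  Sum: 2187/7 − 1458 + 13122/5 − 2187 + 729 = 729/35.
  ∫_0^3 (u')² dx = ∫_0^3 (9*x^4 - 72*x^3 + 198*x^2 - 216*x + 81) dx. Term by term:
    ∫_0^3 9*x^4 dx = 2187/5;  ∫_0^3 -72*x^3 dx = -1458;  ∫_0^3 198*x^2 dx = 1782;
    ∫_0^3 -216*x dx = -972;  ∫_0^3 81 dx = 243.
  Sum: 2187/5 − 1458 + 1782 − 972 + 243 = 162/5.
∫_0^3 u² dx = 729/35, so ||u||_L² = 27*sqrt(35)/35.
∫_0^3 (u')² dx = 162/5, so ||u'||_L² = 9*sqrt(10)/5.
Ratio ||u||_L² / ||u'||_L² = 3*sqrt(14)/14.
Sharp Poincaré constant on H^1_0(0, 3) is C_P = L/π = 3/π, achieved by sin(π/3·x).
A polynomial bump cannot attain the sharp Poincaré constant (only the first sine eigenfunction does), so the ratio is strictly less than C_P, consistent with ||u||_L² ≤ C_P ||u'||_L².


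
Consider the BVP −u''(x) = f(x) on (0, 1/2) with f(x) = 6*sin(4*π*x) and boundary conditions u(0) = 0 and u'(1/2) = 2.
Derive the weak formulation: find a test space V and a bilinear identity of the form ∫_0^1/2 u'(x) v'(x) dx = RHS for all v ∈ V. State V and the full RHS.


V = {v ∈ H^1(0, 1/2) : v(0) = 0} (test functions vanish at x = 0 where u is specified); weak form: ∫_0^1/2 u'v' dx = ∫_0^1/2 (6*sin(4*π*x)) v dx + 2·v(1/2) for all v ∈ V.

Multiply both sides by a test function v and integrate from 0 to 1/2:
  ∫_0^1/2 −u''(x) v(x) dx = ∫_0^1/2 f(x) v(x) dx.
Integrate the LHS by parts once:
  ∫_0^1/2 −u'' v dx = −[u'(x) v(x)]_0^1/2 + ∫_0^1/2 u'(x) v'(x) dx.
Thus ∫_0^1/2 u'(x) v'(x) dx = ∫_0^1/2 f(x) v(x) dx + [u'(x) v(x)]_0^1/2.
Choose V so that boundary terms are either known or forced to vanish.
Mixed BC: u(0) = 0 (Dirichlet) and u'(1/2) = 2 (Neumann). Define V = {v ∈ H^1(0, 1/2) : v(0) = 0}. Then [u' v]_0^1/2 = u'(1/2)·v(1/2) − u'(0)·0 = 2·v(1/2).
Weak formulation: find u (satisfying any essential BC) such that ∫_0^1/2 u'(x) v'(x) dx = ∫_0^1/2 f v dx + 2·v(1/2) for all v ∈ V (Dirichlet at 0 absorbed into V; Neumann datum at x = 1/2 contributes the boundary term).
Substituting f(x) = 6*sin(4*π*x), the right-hand side is ∫_0^1/2 (6*sin(4*π*x)) v dx + 2·v(1/2).


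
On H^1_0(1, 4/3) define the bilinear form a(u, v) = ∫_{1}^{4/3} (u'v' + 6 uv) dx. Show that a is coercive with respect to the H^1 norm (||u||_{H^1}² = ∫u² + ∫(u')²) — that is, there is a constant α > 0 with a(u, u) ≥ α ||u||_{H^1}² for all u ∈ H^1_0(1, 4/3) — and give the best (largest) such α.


α = 1

Coercivity of a(·,·) on H^1_0(1, 4/3) means a(u, u) ≥ α ||u||_{H^1}² for every u ∈ H^1_0.
The interval has length L = 1/3, and Poincaré/coercivity depend only on L. Here a(u, u) = ∫(u')² + (6)·∫u².
Here c = 6 ≥ 1, so a(u,u) = ∫(u')² + c∫u² ≥ ∫(u')² + ∫u² = ||u||_{H^1}², i.e. α = 1 works. No larger α is possible: a(u,u) ≥ α||u||_{H^1}² means (1−α)∫(u')² ≥ (α−c)∫u², and for the modes u_n = sin(nπ(x−x₀)/L) (x₀ the left endpoint) one has ∫u_n²/∫(u_n')² = (L/(nπ))² → 0, so a(u_n,u_n)/||u_n||_{H^1}² → 1. Hence the optimal constant is α = 1.
Therefore α = 1.


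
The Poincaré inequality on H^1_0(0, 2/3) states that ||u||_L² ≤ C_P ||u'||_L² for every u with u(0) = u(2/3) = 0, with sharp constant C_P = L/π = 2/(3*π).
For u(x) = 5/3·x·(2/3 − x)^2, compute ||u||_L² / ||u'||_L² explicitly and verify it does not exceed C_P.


||u||_L² / ||u'||_L² = sqrt(14)/21 < C_P = 2/(3*π).

u(x) = 5/3·x·(2/3 − x)^2, so u'(x) = 5*x^2 - 40*x/9 + 20/27.
u(x) = 5/3·x·(2/3 − x)^2 vanishes at x = 0 and x = 2/3, so u ∈ H^1_0(0, 2/3). Differentiate via the product rule and integrate the resulting polynomials term by term.
  ∫_0^2/3 u² dx = ∫_0^2/3 (25*x^6/9 - 200*x^5/27 + 200*x^4/27 - 800*x^3/243 + 400*x^2/729) dx. Term by term:
    ∫_0^2/3 25*x^6/9 dx = 3200/137781;  ∫_0^2/3 -200*x^5/27 dx = -6400/59049;  ∫_0^2/3 200*x^4/27 dx = 1280/6561;
    ∫_0^2/3 -800*x^3/243 dx = -3200/19683;  ∫_0^2/3 400*x^2/729 dx = 3200/59049.
  Sum: 3200/137781 − 6400/59049 + 1280/6561 − 3200/19683 + 3200/59049 = 640/413343.
  ∫_0^2/3 (u')² dx = ∫_0^2/3 (25*x^4 - 400*x^3/9 + 2200*x^2/81 - 1600*x/243 + 400/729) dx. Term by term:
    ∫_0^2/3 25*x^4 dx = 160/243;  ∫_0^2/3 -400*x^3/9 dx = -1600/729;  ∫_0^2/3 2200*x^2/81 dx = 17600/6561;
    ∫_0^2/3 -1600*x/243 dx = -3200/2187;  ∫_0^2/3 400/729 dx = 800/2187.
  Sum: 160/243 − 1600/729 + 17600/6561 − 3200/2187 + 800/2187 = 320/6561.
∫_0^2/3 u² dx = 640/413343, so ||u||_L² = 8*sqrt(70)/1701.
∫_0^2/3 (u')² dx = 320/6561, so ||u'||_L² = 8*sqrt(5)/81.
Ratio ||u||_L² / ||u'||_L² = sqrt(14)/21.
Sharp Poincaré constant on H^1_0(0, 2/3) is C_P = L/π = 2/(3*π), achieved by sin(3*π/2·x).
A polynomial bump cannot attain the sharp Poincaré constant (only the first sine eigenfunction does), so the ratio is strictly less than C_P, consistent with ||u||_L² ≤ C_P ||u'||_L².


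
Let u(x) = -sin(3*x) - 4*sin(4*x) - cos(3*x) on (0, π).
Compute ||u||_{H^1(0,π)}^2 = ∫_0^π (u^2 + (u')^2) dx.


||u||_{H^1(0,π)}^2 = 640/7 + 146*π

u'(x) = 3*sin(3*x) - 3*cos(3*x) - 16*cos(4*x).
Expand u² and (u')² and integrate term by term on (0, π), using: for integers n ≥ 1, ∫_0^π sin²(nx) dx = ∫_0^π cos²(nx) dx = π/2; for n ≠ n', ∫_0^π sin(nx)sin(n'x) dx = ∫_0^π cos(nx)cos(n'x) dx = 0; and by product-to-sum, ∫_0^π sin(nx)cos(n'x) dx = ½∫_0^π [sin((n+n')x) + sin((n−n')x)] dx, which is 0 when n+n' is even and 2n/(n²−n'²) when n+n' is odd (it need not vanish on (0, π)).
  u² squared terms: (-1)²·∫cos(3x)² dx = 1·π/2 = π/2;  (-1)²·∫sin(3x)² dx = 1·π/2 = π/2;  (-4)²·∫sin(4x)² dx = 16·π/2 = 8*π.
  u² cross terms: 2·(-1)·(-1)·∫cos(3x)·sin(3x) dx = 2·(0) = 0;  2·(-1)·(-4)·∫cos(3x)·sin(4x) dx = 8·(8/7) = 64/7;  2·(-1)·(-4)·∫sin(3x)·sin(4x) dx = 8·(0) = 0.
  So ∫_0^π u² dx = π/2 + π/2 + 8*π + 0 + 64/7 + 0 = 64/7 + 9*π.
  (u')² squared terms: (-16)²·∫cos(4x)² dx = 256·π/2 = 128*π;  (-3)²·∫cos(3x)² dx = 9·π/2 = 9*π/2;  (3)²·∫sin(3x)² dx = 9·π/2 = 9*π/2.
  (u')² cross terms: 2·(-16)·(-3)·∫cos(4x)·cos(3x) dx = 96·(0) = 0;  2·(-16)·(3)·∫cos(4x)·sin(3x) dx = -96·(-6/7) = 576/7;  2·(-3)·(3)·∫cos(3x)·sin(3x) dx = -18·(0) = 0.
  So ∫_0^π (u')² dx = 128*π + 9*π/2 + 9*π/2 + 0 + 576/7 + 0 = 576/7 + 137*π.
||u||_{H^1}^2 = (64/7 + 9*π) + (576/7 + 137*π) = 640/7 + 146*π.


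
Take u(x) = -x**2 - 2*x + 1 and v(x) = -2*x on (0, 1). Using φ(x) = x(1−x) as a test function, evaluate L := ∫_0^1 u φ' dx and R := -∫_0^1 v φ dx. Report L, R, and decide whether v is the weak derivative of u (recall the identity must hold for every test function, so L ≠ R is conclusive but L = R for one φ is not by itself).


LHS = 1/2, RHS = 1/6. No, v is not the weak derivative of u.

u(x) = -x**2 - 2*x + 1, classical derivative u'(x) = -2*x - 2.
φ(x) = x(1−x), so φ'(x) = 1 - 2*x.
Note φ(0) = φ(1) = 0, so the boundary term u·φ vanishes.
LHS = ∫_0^1 u(x) φ'(x) dx = ∫_0^1 (2*x^3 + 3*x^2 - 4*x + 1) dx. Term by term:
  ∫_0^1 2*x^3 dx = 1/2;  ∫_0^1 3*x^2 dx = 1;  ∫_0^1 -4*x dx = -2;
  ∫_0^1 1 dx = 1.
Sum: 1/2 + 1 − 2 + 1 = 1/2.
So LHS = 1/2.
∫_0^1 v(x) φ(x) dx = ∫_0^1 (2*x^3 - 2*x^2) dx. Term by term:
  ∫_0^1 2*x^3 dx = 1/2;  ∫_0^1 -2*x^2 dx = -2/3.
Sum: 1/2 − 2/3 = -1/6.
So RHS = -∫_0^1 v(x) φ(x) dx = 1/6.
LHS − RHS = 1/3 ≠ 0, so the identity fails.
(For a valid weak derivative the identity must hold for EVERY test function, in particular this one. The failure shows v is NOT the weak derivative of u.)
Correct weak derivative would be u'(x) = -2*x - 2.


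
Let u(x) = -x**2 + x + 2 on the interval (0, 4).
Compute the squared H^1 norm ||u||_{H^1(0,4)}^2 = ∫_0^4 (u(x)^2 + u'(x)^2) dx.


||u||_{H^1}^2 = 1772/15

The H^1 norm (squared) on an interval (0, L) is
  ||u||_{H^1}^2 = ∫_0^L u(x)^2 dx + ∫_0^L u'(x)^2 dx.
Compute u'(x) = 1 - 2*x.
Then u(x)^2 = x**4 - 2*x**3 - 3*x**2 + 4*x + 4 and u'(x)^2 = 4*x**2 - 4*x + 1.
Integrate each monomial from 0 to 4 using ∫_0^4 c·x^n dx = c·4^(n+1)/(n+1):
  ∫_0^4 u(x)^2 dx = ∫_0^4 (x^4 - 2*x^3 - 3*x^2 + 4*x + 4) dx. Term by term:
    ∫_0^4 x^4 dx = 1024/5;  ∫_0^4 -2*x^3 dx = -128;  ∫_0^4 -3*x^2 dx = -64;
    ∫_0^4 4*x dx = 32;  ∫_0^4 4 dx = 16.
  Sum: 1024/5 − 128 − 64 + 32 + 16 = 304/5.
  ∫_0^4 u'(x)^2 dx = ∫_0^4 (4*x^2 - 4*x + 1) dx. Term by term:
    ∫_0^4 4*x^2 dx = 256/3;  ∫_0^4 -4*x dx = -32;  ∫_0^4 1 dx = 4.
  Sum: 256/3 − 32 + 4 = 172/3.
Adding: ||u||_{H^1}^2 = 304/5 + 172/3 = 1772/15.


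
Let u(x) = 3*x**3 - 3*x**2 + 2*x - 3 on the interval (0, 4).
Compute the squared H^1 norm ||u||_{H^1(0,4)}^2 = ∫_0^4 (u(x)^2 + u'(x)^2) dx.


||u||_{H^1}^2 = 2373428/105

The H^1 norm (squared) on an interval (0, L) is
  ||u||_{H^1}^2 = ∫_0^L u(x)^2 dx + ∫_0^L u'(x)^2 dx.
Compute u'(x) = 9*x**2 - 6*x + 2.
Then u(x)^2 = 9*x**6 - 18*x**5 + 21*x**4 - 30*x**3 + 22*x**2 - 12*x + 9 and u'(x)^2 = 81*x**4 - 108*x**3 + 72*x**2 - 24*x + 4.
Integrate each monomial from 0 to 4 using ∫_0^4 c·x^n dx = c·4^(n+1)/(n+1):
  ∫_0^4 u(x)^2 dx = ∫_0^4 (9*x^6 - 18*x^5 + 21*x^4 - 30*x^3 + 22*x^2 - 12*x + 9) dx. Term by term:
    ∫_0^4 9*x^6 dx = 147456/7;  ∫_0^4 -18*x^5 dx = -12288;  ∫_0^4 21*x^4 dx = 21504/5;
    ∫_0^4 -30*x^3 dx = -1920;  ∫_0^4 22*x^2 dx = 1408/3;  ∫_0^4 -12*x dx = -96;
    ∫_0^4 9 dx = 36.
  Sum: 147456/7 − 12288 + 21504/5 − 1920 + 1408/3 − 96 + 36 = 1214564/105.
  ∫_0^4 u'(x)^2 dx = ∫_0^4 (81*x^4 - 108*x^3 + 72*x^2 - 24*x + 4) dx. Term by term:
    ∫_0^4 81*x^4 dx = 82944/5;  ∫_0^4 -108*x^3 dx = -6912;  ∫_0^4 72*x^2 dx = 1536;
    ∫_0^4 -24*x dx = -192;  ∫_0^4 4 dx = 16.
  Sum: 82944/5 − 6912 + 1536 − 192 + 16 = 55184/5.
Adding: ||u||_{H^1}^2 = 1214564/105 + 55184/5 = 2373428/105.


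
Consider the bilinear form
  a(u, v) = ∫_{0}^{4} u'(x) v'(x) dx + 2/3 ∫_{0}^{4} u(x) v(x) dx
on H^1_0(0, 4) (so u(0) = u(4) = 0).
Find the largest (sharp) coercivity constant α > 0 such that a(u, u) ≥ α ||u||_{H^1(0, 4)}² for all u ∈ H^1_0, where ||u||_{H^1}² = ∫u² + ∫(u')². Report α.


α = (π^2 + 32/3)/(π^2 + 16)

Coercivity of a(·,·) on H^1_0(0, 4) means a(u, u) ≥ α ||u||_{H^1}² for every u ∈ H^1_0.
The interval has length L = 4, and Poincaré/coercivity depend only on L. Here a(u, u) = ∫(u')² + (2/3)·∫u².
Here 0 < c = 2/3 < 1. The condition a(u,u) ≥ α||u||_{H^1}² reads (1−α)∫(u')² ≥ (α−c)∫u². Any admissible α is ≤ 1 (rapidly oscillating u have ∫u²/∫(u')² → 0), and α = 1 would force 0 ≥ (1−c)∫u², impossible since c < 1; so 1−α > 0. By the sharp Poincaré inequality on H^1_0 of an interval of length L, ∫(u')² ≥ (π/L)²∫u² with equality for the first sine mode sin(π(x−x₀)/L) (x₀ the left endpoint), so the inequality holds for all u iff (1−α)(π/L)² ≥ α − c, i.e. α ≤ ((π/L)² + c)/((π/L)² + 1) = (1 + c(L/π)²)/(1 + (L/π)²). With (π/L)² = π^2/16 and c = 2/3, the largest admissible constant is α = ((π/L)² + c)/((π/L)² + 1).
Simplifying, α = (π^2 + 32/3)/(π^2 + 16).


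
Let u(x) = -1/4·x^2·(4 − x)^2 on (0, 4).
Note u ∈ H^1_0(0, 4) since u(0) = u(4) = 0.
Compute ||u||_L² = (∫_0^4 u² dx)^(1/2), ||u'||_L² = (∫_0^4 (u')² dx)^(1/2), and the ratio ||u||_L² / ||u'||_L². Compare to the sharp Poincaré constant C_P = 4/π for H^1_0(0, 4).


||u||_L² / ||u'||_L² = 2*sqrt(3)/3 < C_P = 4/π.

u(x) = -1/4·x^2·(4 − x)^2, so u'(x) = x*(-x^2 + 6*x - 8).
u(x) = -1/4·x^2·(4 − x)^2 vanishes at x = 0 and x = 4, so u ∈ H^1_0(0, 4). Differentiate via the product rule and integrate the resulting polynomials term by term.
  ∫_0^4 u² dx = ∫_0^4 (x^8/16 - x^7 + 6*x^6 - 16*x^5 + 16*x^4) dx. Term by term:
    ∫_0^4 x^8/16 dx = 16384/9;  ∫_0^4 -x^7 dx = -8192;  ∫_0^4 6*x^6 dx = 98304/7;
    ∫_0^4 -16*x^5 dx = -32768/3;  ∫_0^4 16*x^4 dx = 16384/5.
  Sum: 16384/9 − 8192 + 98304/7 − 32768/3 + 16384/5 = 8192/315.
  ∫_0^4 (u')² dx = ∫_0^4 (x^6 - 12*x^5 + 52*x^4 - 96*x^3 + 64*x^2) dx. Term by term:
    ∫_0^4 x^6 dx = 16384/7;  ∫_0^4 -12*x^5 dx = -8192;  ∫_0^4 52*x^4 dx = 53248/5;
    ∫_0^4 -96*x^3 dx = -6144;  ∫_0^4 64*x^2 dx = 4096/3.
  Sum: 16384/7 − 8192 + 53248/5 − 6144 + 4096/3 = 2048/105.
∫_0^4 u² dx = 8192/315, so ||u||_L² = 64*sqrt(70)/105.
∫_0^4 (u')² dx = 2048/105, so ||u'||_L² = 32*sqrt(210)/105.
Ratio ||u||_L² / ||u'||_L² = 2*sqrt(3)/3.
Sharp Poincaré constant on H^1_0(0, 4) is C_P = L/π = 4/π, achieved by sin(π/4·x).
A polynomial bump cannot attain the sharp Poincaré constant (only the first sine eigenfunction does), so the ratio is strictly less than C_P, consistent with ||u||_L² ≤ C_P ||u'||_L².


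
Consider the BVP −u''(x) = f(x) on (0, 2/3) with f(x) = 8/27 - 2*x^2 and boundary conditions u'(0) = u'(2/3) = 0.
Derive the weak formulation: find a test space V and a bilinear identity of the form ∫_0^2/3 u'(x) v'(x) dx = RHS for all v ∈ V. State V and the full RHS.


V = H^1(0, 2/3) (no boundary constraint on v; u is determined up to an additive constant); weak form: ∫_0^2/3 u'v' dx = ∫_0^2/3 (8/27 - 2*x^2) v dx for all v ∈ V.

Multiply both sides by a test function v and integrate from 0 to 2/3:
  ∫_0^2/3 −u''(x) v(x) dx = ∫_0^2/3 f(x) v(x) dx.
Integrate the LHS by parts once:
  ∫_0^2/3 −u'' v dx = −[u'(x) v(x)]_0^2/3 + ∫_0^2/3 u'(x) v'(x) dx.
Thus ∫_0^2/3 u'(x) v'(x) dx = ∫_0^2/3 f(x) v(x) dx + [u'(x) v(x)]_0^2/3.
Choose V so that boundary terms are either known or forced to vanish.
u has homogeneous Neumann: u'(0) = u'(2/3) = 0. So [u' v]_0^2/3 = 0·v(2/3) − 0·v(0) = 0 for any v; take V = H^1(0, 2/3).
Weak formulation: find u (satisfying any essential BC) such that ∫_0^2/3 u'(x) v'(x) dx = ∫_0^2/3 f v dx for all v ∈ V (homogeneous Neumann, so boundary terms vanish).
Substituting f(x) = 8/27 - 2*x^2, the right-hand side is ∫_0^2/3 (8/27 - 2*x^2) v dx.
Compatibility check (pure Neumann): taking v ≡ 1 ∈ V gives 0 = ∫_0^2/3 f dx + (0) − (0), i.e. ∫_0^2/3 f dx must equal u'(0) − u'(2/3) = 0. Indeed ∫_0^2/3 (8/27 - 2*x^2) dx = 0, so the data are compatible. The solution is then unique only up to an additive constant (fix it e.g. by requiring ∫_0^2/3 u dx = 0).
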